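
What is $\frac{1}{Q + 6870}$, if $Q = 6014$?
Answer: $\frac{1}{12884} \approx 7.7616 \cdot 10^{-5}$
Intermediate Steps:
$\frac{1}{Q + 6870} = \frac{1}{6014 + 6870} = \frac{1}{12884}$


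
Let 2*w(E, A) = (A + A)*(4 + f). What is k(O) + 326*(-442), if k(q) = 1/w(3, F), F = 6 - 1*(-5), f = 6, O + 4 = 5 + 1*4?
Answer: -15850119/110 ≈ -1.4409e+5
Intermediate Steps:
O = 5 (O = -4 + (5 + 1*4) = -4 + (5 + 4) = -4 + 9 = 5)
F = 11 (F = 6 + 5 = 11)
w(E, A) = 10*A (w(E, A) = ((A + A)*(4 + 6))/2 = ((2*A)*10)/2 = (20*A)/2 = 10*A)
k(q) = 1/110 (k(q) = 1/(10*11) = 1/110)
k(O) + 326*(-442) = 1/110 + 326*(-442) = 1/110 - 144092 = -15850119/110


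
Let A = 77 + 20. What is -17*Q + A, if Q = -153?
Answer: 2698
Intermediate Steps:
A = 97
-17*Q + A = -17*(-153) + 97 = 2601 + 97 = 2698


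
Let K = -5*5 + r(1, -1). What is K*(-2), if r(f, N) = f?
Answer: 48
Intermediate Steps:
K = -24 (K = -5*5 + 1 = -25 + 1 = -24)
K*(-2) = -24*(-2) = 48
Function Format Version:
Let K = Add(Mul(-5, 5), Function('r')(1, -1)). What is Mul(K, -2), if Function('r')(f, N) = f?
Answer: 48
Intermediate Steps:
K = -24 (K = Add(Mul(-5, 5), 1) = Add(-25, 1) = -24)
Mul(K, -2) = Mul(-24, -2) = 48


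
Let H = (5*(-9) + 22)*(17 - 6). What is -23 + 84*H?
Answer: -21275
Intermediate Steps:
H = -253 (H = (-45 + 22)*11 = -23*11 = -253)
-23 + 84*H = -23 + 84*(-253) = -23 - 21252 = -21275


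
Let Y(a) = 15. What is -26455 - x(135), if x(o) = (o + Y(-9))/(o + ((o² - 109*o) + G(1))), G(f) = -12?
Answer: -32037055/1211 ≈ -26455.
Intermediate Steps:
x(o) = (15 + o)/(-12 + o² - 108*o) (x(o) = (o + 15)/(o + ((o² - 109*o) - 12)) = (15 + o)/(o + (-12 + o² - 109*o)) = (15 + o)/(-12 + o² - 108*o))
-26455 - x(135) = -26455 - (15 + 135)/(-12 + 135² - 108*135) = -26455 - 150/(-12 + 18225 - 14580) = -26455 - 150/3633 = -26455 - 1*50/1211 = -26455 - 50/1211 = -32037055/1211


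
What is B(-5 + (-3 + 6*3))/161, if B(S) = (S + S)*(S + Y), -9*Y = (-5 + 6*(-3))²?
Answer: -8780/1449 ≈ -6.0593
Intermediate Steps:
Y = -529/9 (Y = -(-5 + 6*(-3))²/9 = -(-5 - 18)²/9 = -⅑*(-23)² = -⅑*529 = -529/9 ≈ -58.778)
B(S) = 2*S*(-529/9 + S) (B(S) = (S + S)*(S - 529/9) = (2*S)*(-529/9 + S) = 2*S*(-529/9 + S))
B(-5 + (-3 + 6*3))/161 = (2*(-5 + (-3 + 6*3))*(-529 + 9*(-5 + (-3 + 6*3)))/9)/161 = (2*(-5 + (-3 + 18))*(-529 + 9*(-5 + (-3 + 18)))/9)*(1/161) = (2*(-5 + 15)*(-529 + 9*(-5 + 15))/9)*(1/161) = ((2/9)*10*(-529 + 9*10))*(1/161) = ((2/9)*10*(-529 + 90))*(1/161) = ((2/9)*10*(-439))*(1/161) = -8780/9*1/161 = -8780/1449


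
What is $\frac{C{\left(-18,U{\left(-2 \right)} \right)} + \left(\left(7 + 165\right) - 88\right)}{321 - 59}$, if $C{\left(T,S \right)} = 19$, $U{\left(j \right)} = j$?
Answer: $\frac{103}{262} \approx 0.39313$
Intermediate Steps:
$\frac{C{\left(-18,U{\left(-2 \right)} \right)} + \left(\left(7 + 165\right) - 88\right)}{321 - 59} = \frac{19 + \left(\left(7 + 165\right) - 88\right)}{321 - 59} = \frac{19 + \left(172 - 88\right)}{262} = \left(19 + 84\right) \frac{1}{262} = 103 \cdot \frac{1}{262} = \frac{103}{262}$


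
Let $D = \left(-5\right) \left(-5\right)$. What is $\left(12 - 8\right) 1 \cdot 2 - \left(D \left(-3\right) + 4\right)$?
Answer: $79$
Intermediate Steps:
$D = 25$
$\left(12 - 8\right) 1 \cdot 2 - \left(D \left(-3\right) + 4\right) = \left(12 - 8\right) 1 \cdot 2 - \left(25 \left(-3\right) + 4\right) = 4 \cdot 2 - \left(-75 + 4\right) = 8 - -71 = 8 + 71 = 79$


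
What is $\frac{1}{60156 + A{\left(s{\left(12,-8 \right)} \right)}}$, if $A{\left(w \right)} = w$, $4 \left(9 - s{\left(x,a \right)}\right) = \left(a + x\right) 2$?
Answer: $\frac{1}{60163} \approx 1.6622 \cdot 10^{-5}$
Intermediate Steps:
$s{\left(x,a \right)} = 9 - \frac{a}{2} - \frac{x}{2}$ ($s{\left(x,a \right)} = 9 - \frac{\left(a + x\right) 2}{4} = 9 - \frac{2 a + 2 x}{4} = 9 - \left(\frac{a}{2} + \frac{x}{2}\right) = 9 - \frac{a}{2} - \frac{x}{2}$)
$\frac{1}{60156 + A{\left(s{\left(12,-8 \right)} \right)}} = \frac{1}{60156 - -7} = \frac{1}{60156 + \left(9 + 4 - 6\right)} = \frac{1}{60156 + 7} = \frac{1}{60163}$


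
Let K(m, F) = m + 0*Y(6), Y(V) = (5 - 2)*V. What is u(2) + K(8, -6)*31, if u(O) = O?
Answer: 250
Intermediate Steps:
Y(V) = 3*V
K(m, F) = m (K(m, F) = m + 0*(3*6) = m + 0*18 = m + 0 = m)
u(2) + K(8, -6)*31 = 2 + 8*31 = 2 + 248 = 250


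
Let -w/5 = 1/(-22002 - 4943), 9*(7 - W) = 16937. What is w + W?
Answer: -90933977/48501 ≈ -1874.9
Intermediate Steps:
W = -16874/9 (W = 7 - 1/9*16937 = 7 - 16937/9 = -16874/9 ≈ -1874.9)
w = 1/5389 (w = -5/(-22002 - 4943) = -5/(-26945) = -5*(-1/26945) = 1/5389 ≈ 0.00018556)
w + W = 1/5389 - 16874/9 = -90933977/48501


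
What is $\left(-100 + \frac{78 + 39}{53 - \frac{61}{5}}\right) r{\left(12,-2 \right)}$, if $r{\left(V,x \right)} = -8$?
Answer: $\frac{13210}{17} \approx 777.06$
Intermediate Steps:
$\left(-100 + \frac{78 + 39}{53 - \frac{61}{5}}\right) r{\left(12,-2 \right)} = \left(-100 + \frac{78 + 39}{53 - \frac{61}{5}}\right) \left(-8\right) = \left(-100 + \frac{117}{53 - \frac{61}{5}}\right) \left(-8\right) = \left(-100 + \frac{117}{\frac{204}{5}}\right) \left(-8\right) = \left(-100 + 117 \cdot \frac{5}{204}\right) \left(-8\right) = \left(-100 + \frac{195}{68}\right) \left(-8\right) = \left(- \frac{6605}{68}\right) \left(-8\right) = \frac{13210}{17}$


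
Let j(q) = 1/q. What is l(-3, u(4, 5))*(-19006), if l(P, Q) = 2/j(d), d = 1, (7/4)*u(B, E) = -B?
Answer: -38012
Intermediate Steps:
u(B, E) = -4*B/7 (u(B, E) = 4*(-B)/7 = -4*B/7)
l(P, Q) = 2 (l(P, Q) = 2/(1/1) = 2/1 = 2*1 = 2)
l(-3, u(4, 5))*(-19006) = 2*(-19006) = -38012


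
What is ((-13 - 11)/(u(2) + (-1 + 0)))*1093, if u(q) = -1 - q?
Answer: 6558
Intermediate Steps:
((-13 - 11)/(u(2) + (-1 + 0)))*1093 = ((-13 - 11)/((-1 - 1*2) + (-1 + 0)))*1093 = -24/((-1 - 2) - 1)*1093 = -24/(-3 - 1)*1093 = -24/(-4)*1093 = -24*(-¼)*1093 = 6*1093 = 6558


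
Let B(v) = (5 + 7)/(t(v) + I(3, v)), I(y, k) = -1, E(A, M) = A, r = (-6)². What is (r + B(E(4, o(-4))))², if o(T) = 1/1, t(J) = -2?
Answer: 1024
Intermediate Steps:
o(T) = 1
r = 36
B(v) = -4 (B(v) = (5 + 7)/(-2 - 1) = 12/(-3) = 12*(-⅓) = -4)
(r + B(E(4, o(-4))))² = (36 - 4)² = 32² = 1024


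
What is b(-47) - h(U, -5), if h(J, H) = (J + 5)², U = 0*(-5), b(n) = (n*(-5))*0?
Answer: -25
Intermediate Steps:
b(n) = 0 (b(n) = -5*n*0 = 0)
U = 0
h(J, H) = (5 + J)²
b(-47) - h(U, -5) = 0 - (5 + 0)² = 0 - 1*5² = 0 - 1*25 = 0 - 25 = -25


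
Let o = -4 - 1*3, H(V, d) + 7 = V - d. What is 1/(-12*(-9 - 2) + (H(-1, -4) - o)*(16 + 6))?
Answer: 1/198 ≈ 0.0050505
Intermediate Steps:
H(V, d) = -7 + V - d (H(V, d) = -7 + (V - d) = -7 + V - d)
o = -7 (o = -4 - 3 = -7)
1/(-12*(-9 - 2) + (H(-1, -4) - o)*(16 + 6)) = 1/(-12*(-9 - 2) + ((-7 - 1 - 1*(-4)) - 1*(-7))*(16 + 6)) = 1/(-12*(-11) + ((-7 - 1 + 4) + 7)*22) = 1/(132 + (-4 + 7)*22) = 1/(132 + 3*22) = 1/(132 + 66) = 1/198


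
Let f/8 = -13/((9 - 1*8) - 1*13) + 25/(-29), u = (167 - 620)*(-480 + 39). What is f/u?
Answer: 22/2482893 ≈ 8.8606e-6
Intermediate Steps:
u = 199773 (u = -453*(-441) = 199773)
f = 154/87 (f = 8*(-13/((9 - 1*8) - 1*13) + 25/(-29)) = 8*(-13/((9 - 8) - 13) + 25*(-1/29)) = 8*(-13/(1 - 13) - 25/29) = 8*(-13/(-12) - 25/29) = 8*(-13*(-1/12) - 25/29) = 8*(13/12 - 25/29) = 8*(77/348) = 154/87 ≈ 1.7701)
f/u = (154/87)/199773 = (154/87)*(1/199773) = 22/2482893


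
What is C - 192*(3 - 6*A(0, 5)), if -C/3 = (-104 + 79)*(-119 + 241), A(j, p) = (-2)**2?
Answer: 13182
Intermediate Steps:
A(j, p) = 4
C = 9150 (C = -3*(-104 + 79)*(-119 + 241) = -(-75)*122 = -3*(-3050) = 9150)
C - 192*(3 - 6*A(0, 5)) = 9150 - 192*(3 - 6*4) = 9150 - 192*(3 - 24) = 9150 - 192*(-21) = 9150 + 4032 = 13182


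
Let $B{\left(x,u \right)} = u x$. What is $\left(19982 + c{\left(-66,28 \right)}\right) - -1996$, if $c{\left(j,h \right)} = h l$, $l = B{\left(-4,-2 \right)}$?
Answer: $22202$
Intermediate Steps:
$l = 8$ ($l = \left(-2\right) \left(-4\right) = 8$)
$c{\left(j,h \right)} = 8 h$ ($c{\left(j,h \right)} = h 8 = 8 h$)
$\left(19982 + c{\left(-66,28 \right)}\right) - -1996 = \left(19982 + 8 \cdot 28\right) - -1996 = \left(19982 + 224\right) + \left(2064 - 68\right) = 20206 + \left(2064 - 68\right) = 20206 + 1996 = 22202$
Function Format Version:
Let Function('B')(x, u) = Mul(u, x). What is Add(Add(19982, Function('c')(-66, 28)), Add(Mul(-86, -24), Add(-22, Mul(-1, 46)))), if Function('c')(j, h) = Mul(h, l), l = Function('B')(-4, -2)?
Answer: 22202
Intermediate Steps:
l = 8 (l = Mul(-2, -4) = 8)
Function('c')(j, h) = Mul(8, h) (Function('c')(j, h) = Mul(h, 8) = Mul(8, h))
Add(Add(19982, Function('c')(-66, 28)), Add(Mul(-86, -24), Add(-22, Mul(-1, 46)))) = Add(Add(19982, Mul(8, 28)), Add(Mul(-86, -24), Add(-22, Mul(-1, 46)))) = Add(Add(19982, 224), Add(2064, Add(-22, -46))) = Add(20206, Add(2064, -68)) = Add(20206, 1996) = 22202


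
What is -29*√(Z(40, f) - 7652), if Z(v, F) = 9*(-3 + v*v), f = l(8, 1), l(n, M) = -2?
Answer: -29*√6721 ≈ -2377.5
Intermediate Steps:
f = -2
Z(v, F) = -27 + 9*v² (Z(v, F) = 9*(-3 + v²) = -27 + 9*v²)
-29*√(Z(40, f) - 7652) = -29*√((-27 + 9*40²) - 7652) = -29*√((-27 + 9*1600) - 7652) = -29*√((-27 + 14400) - 7652) = -29*√(14373 - 7652) = -29*√6721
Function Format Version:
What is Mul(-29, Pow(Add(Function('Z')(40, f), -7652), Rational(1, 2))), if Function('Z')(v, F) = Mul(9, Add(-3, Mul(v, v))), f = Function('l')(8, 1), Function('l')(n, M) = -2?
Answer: Mul(-29, Pow(6721, Rational(1, 2))) ≈ -2377.5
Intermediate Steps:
f = -2
Function('Z')(v, F) = Add(-27, Mul(9, Pow(v, 2))) (Function('Z')(v, F) = Mul(9, Add(-3, Pow(v, 2))) = Add(-27, Mul(9, Pow(v, 2))))
Mul(-29, Pow(Add(Function('Z')(40, f), -7652), Rational(1, 2))) = Mul(-29, Pow(Add(Add(-27, Mul(9, Pow(40, 2))), -7652), Rational(1, 2))) = Mul(-29, Pow(Add(Add(-27, Mul(9, 1600)), -7652), Rational(1, 2))) = Mul(-29, Pow(Add(Add(-27, 14400), -7652), Rational(1, 2))) = Mul(-29, Pow(Add(14373, -7652), Rational(1, 2))) = Mul(-29, Pow(6721, Rational(1, 2)))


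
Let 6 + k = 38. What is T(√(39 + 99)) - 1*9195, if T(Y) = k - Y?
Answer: -9163 - √138 ≈ -9174.8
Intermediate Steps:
k = 32 (k = -6 + 38 = 32)
T(Y) = 32 - Y
T(√(39 + 99)) - 1*9195 = (32 - √(39 + 99)) - 1*9195 = (32 - √138) - 9195 = -9163 - √138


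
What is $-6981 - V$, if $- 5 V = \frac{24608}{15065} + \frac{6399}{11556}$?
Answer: $- \frac{225047054471}{32239100} \approx -6980.6$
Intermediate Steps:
$V = - \frac{14102629}{32239100}$ ($V = - \frac{\frac{24608}{15065} + \frac{6399}{11556}}{5} = - \frac{24608 \cdot \frac{1}{15065} + 6399 \cdot \frac{1}{11556}}{5} = - \frac{\frac{24608}{15065} + \frac{237}{428}}{5} = \left(- \frac{1}{5}\right) \frac{14102629}{6447820} = - \frac{14102629}{32239100} \approx -0.43744$)
$-6981 - V = -6981 - - \frac{14102629}{32239100} = -6981 + \frac{14102629}{32239100} = - \frac{225047054471}{32239100}$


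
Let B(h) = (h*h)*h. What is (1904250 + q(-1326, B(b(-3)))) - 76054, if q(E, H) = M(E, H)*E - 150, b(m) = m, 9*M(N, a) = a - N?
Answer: 1636660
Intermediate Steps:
M(N, a) = -N/9 + a/9 (M(N, a) = (a - N)/9 = -N/9 + a/9)
B(h) = h³ (B(h) = h²*h = h³)
q(E, H) = -150 + E*(-E/9 + H/9) (q(E, H) = (-E/9 + H/9)*E - 150 = E*(-E/9 + H/9) - 150 = -150 + E*(-E/9 + H/9))
(1904250 + q(-1326, B(b(-3)))) - 76054 = (1904250 + (-150 - ⅑*(-1326)*(-1326 - 1*(-3)³))) - 76054 = (1904250 + (-150 - ⅑*(-1326)*(-1326 - 1*(-27)))) - 76054 = (1904250 + (-150 - ⅑*(-1326)*(-1326 + 27))) - 76054 = (1904250 + (-150 - ⅑*(-1326)*(-1299))) - 76054 = (1904250 + (-150 - 191386)) - 76054 = (1904250 - 191536) - 76054 = 1712714 - 76054 = 1636660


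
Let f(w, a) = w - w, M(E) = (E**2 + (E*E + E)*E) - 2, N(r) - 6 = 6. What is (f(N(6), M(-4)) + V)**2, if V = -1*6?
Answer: 36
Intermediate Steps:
N(r) = 12 (N(r) = 6 + 6 = 12)
M(E) = -2 + E**2 + E*(E + E**2) (M(E) = (E**2 + (E**2 + E)*E) - 2 = (E**2 + (E + E**2)*E) - 2 = (E**2 + E*(E + E**2)) - 2 = -2 + E**2 + E*(E + E**2))
f(w, a) = 0
V = -6
(f(N(6), M(-4)) + V)**2 = (0 - 6)**2 = (-6)**2 = 36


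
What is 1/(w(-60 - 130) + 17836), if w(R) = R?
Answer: 1/17646 ≈ 5.6670e-5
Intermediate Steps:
1/(w(-60 - 130) + 17836) = 1/((-60 - 130) + 17836) = 1/(-190 + 17836) = 1/17646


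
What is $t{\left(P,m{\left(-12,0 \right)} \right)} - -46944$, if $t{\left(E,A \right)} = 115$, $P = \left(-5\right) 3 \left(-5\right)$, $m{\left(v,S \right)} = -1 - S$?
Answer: $47059$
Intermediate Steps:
$P = 75$ ($P = \left(-15\right) \left(-5\right) = 75$)
$t{\left(P,m{\left(-12,0 \right)} \right)} - -46944 = 115 - -46944 = 115 + 46944 = 47059$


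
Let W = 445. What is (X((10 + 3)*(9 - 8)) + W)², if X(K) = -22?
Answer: 178929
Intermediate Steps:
(X((10 + 3)*(9 - 8)) + W)² = (-22 + 445)² = 423² = 178929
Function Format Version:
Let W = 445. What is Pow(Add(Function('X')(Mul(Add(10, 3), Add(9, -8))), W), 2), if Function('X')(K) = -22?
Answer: 178929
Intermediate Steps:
Pow(Add(Function('X')(Mul(Add(10, 3), Add(9, -8))), W), 2) = Pow(Add(-22, 445), 2) = Pow(423, 2) = 178929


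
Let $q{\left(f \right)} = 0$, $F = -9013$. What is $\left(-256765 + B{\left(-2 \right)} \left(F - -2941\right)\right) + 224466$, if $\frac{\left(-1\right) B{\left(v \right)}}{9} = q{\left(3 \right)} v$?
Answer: $-32299$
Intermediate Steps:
$B{\left(v \right)} = 0$ ($B{\left(v \right)} = - 9 \cdot 0 v = \left(-9\right) 0 = 0$)
$\left(-256765 + B{\left(-2 \right)} \left(F - -2941\right)\right) + 224466 = \left(-256765 + 0 \left(-9013 - -2941\right)\right) + 224466 = \left(-256765 + 0 \left(-9013 + 2941\right)\right) + 224466 = \left(-256765 + 0 \left(-6072\right)\right) + 224466 = \left(-256765 + 0\right) + 224466 = -256765 + 224466 = -32299$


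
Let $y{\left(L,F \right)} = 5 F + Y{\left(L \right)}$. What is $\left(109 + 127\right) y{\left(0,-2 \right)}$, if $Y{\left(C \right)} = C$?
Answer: $-2360$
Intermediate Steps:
$y{\left(L,F \right)} = L + 5 F$ ($y{\left(L,F \right)} = 5 F + L = L + 5 F$)
$\left(109 + 127\right) y{\left(0,-2 \right)} = \left(109 + 127\right) \left(0 + 5 \left(-2\right)\right) = 236 \left(0 - 10\right) = 236 \left(-10\right) = -2360$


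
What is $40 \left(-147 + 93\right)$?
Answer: $-2160$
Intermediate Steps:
$40 \left(-147 + 93\right) = 40 \left(-54\right) = -2160$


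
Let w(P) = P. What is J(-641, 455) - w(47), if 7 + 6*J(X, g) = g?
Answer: 83/3 ≈ 27.667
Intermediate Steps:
J(X, g) = -7/6 + g/6
J(-641, 455) - w(47) = (-7/6 + (1/6)*455) - 1*47 = (-7/6 + 455/6) - 47 = 224/3 - 47 = 83/3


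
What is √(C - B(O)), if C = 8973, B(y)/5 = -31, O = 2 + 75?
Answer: 2*√2282 ≈ 95.541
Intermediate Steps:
O = 77
B(y) = -155 (B(y) = 5*(-31) = -155)
√(C - B(O)) = √(8973 - 1*(-155)) = √(8973 + 155) = √9128 = 2*√2282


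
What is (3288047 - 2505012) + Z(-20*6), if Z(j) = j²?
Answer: 797435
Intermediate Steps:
(3288047 - 2505012) + Z(-20*6) = (3288047 - 2505012) + (-20*6)² = 783035 + (-120)² = 783035 + 14400 = 797435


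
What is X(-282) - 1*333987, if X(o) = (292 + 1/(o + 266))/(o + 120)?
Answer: -32062925/96 ≈ -3.3399e+5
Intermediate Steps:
X(o) = (292 + 1/(266 + o))/(120 + o)
X(-282) - 1*333987 = (77673 + 292*(-282))/(31920 + (-282)² + 386*(-282)) - 1*333987 = (77673 - 82344)/(31920 + 79524 - 108852) - 333987 = -4671/2592 - 333987 = (1/2592)*(-4671) - 333987 = -173/96 - 333987 = -32062925/96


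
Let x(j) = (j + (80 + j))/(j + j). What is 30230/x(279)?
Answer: 8434170/319 ≈ 26439.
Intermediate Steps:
x(j) = (80 + 2*j)/(2*j) (x(j) = (80 + 2*j)/((2*j)) = (80 + 2*j)*(1/(2*j)) = (80 + 2*j)/(2*j))
30230/x(279) = 30230/(((40 + 279)/279)) = 30230/(((1/279)*319)) = 30230/(319/279) = 30230*(279/319) = 8434170/319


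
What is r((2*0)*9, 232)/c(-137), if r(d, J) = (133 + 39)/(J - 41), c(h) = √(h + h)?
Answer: -86*I*√274/26167 ≈ -0.054403*I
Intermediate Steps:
c(h) = √2*√h (c(h) = √(2*h) = √2*√h)
r(d, J) = 172/(-41 + J)
r((2*0)*9, 232)/c(-137) = (172/(-41 + 232))/((√2*√(-137))) = (172/191)/((√2*(I*√137))) = (172*(1/191))/((I*√274)) = 172*(-I*√274/274)/191 = -86*I*√274/26167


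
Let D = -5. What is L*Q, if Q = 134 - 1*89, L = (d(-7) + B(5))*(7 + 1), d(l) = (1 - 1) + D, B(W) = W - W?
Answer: -1800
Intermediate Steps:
B(W) = 0
d(l) = -5 (d(l) = (1 - 1) - 5 = 0 - 5 = -5)
L = -40 (L = (-5 + 0)*(7 + 1) = -5*8 = -40)
Q = 45 (Q = 134 - 89 = 45)
L*Q = -40*45 = -1800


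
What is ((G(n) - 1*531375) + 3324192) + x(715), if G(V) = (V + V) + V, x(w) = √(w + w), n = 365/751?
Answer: 2097406662/751 + √1430 ≈ 2.7929e+6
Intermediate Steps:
n = 365/751 (n = 365*(1/751) = 365/751 ≈ 0.48602)
x(w) = √2*√w (x(w) = √(2*w) = √2*√w)
G(V) = 3*V (G(V) = 2*V + V = 3*V)
((G(n) - 1*531375) + 3324192) + x(715) = ((3*(365/751) - 1*531375) + 3324192) + √2*√715 = ((1095/751 - 531375) + 3324192) + √1430 = (-399061530/751 + 3324192) + √1430 = 2097406662/751 + √1430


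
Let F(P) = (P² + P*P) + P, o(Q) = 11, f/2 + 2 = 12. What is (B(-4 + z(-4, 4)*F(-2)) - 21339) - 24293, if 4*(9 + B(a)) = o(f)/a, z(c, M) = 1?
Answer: -365117/8 ≈ -45640.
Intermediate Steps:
f = 20 (f = -4 + 2*12 = -4 + 24 = 20)
F(P) = P + 2*P² (F(P) = (P² + P²) + P = 2*P² + P = P + 2*P²)
B(a) = -9 + 11/(4*a) (B(a) = -9 + (11/a)/4 = -9 + 11/(4*a))
(B(-4 + z(-4, 4)*F(-2)) - 21339) - 24293 = ((-9 + 11/(4*(-4 + 1*(-2*(1 + 2*(-2)))))) - 21339) - 24293 = ((-9 + 11/(4*(-4 + 1*(-2*(1 - 4))))) - 21339) - 24293 = ((-9 + 11/(4*(-4 + 1*(-2*(-3))))) - 21339) - 24293 = ((-9 + 11/(4*(-4 + 1*6))) - 21339) - 24293 = ((-9 + 11/(4*(-4 + 6))) - 21339) - 24293 = ((-9 + (11/4)/2) - 21339) - 24293 = ((-9 + (11/4)*(½)) - 21339) - 24293 = ((-9 + 11/8) - 21339) - 24293 = (-61/8 - 21339) - 24293 = -170773/8 - 24293 = -365117/8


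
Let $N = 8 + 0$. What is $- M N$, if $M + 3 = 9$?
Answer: $-48$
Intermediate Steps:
$M = 6$ ($M = -3 + 9 = 6$)
$N = 8$
$- M N = \left(-1\right) 6 \cdot 8 = \left(-6\right) 8 = -48$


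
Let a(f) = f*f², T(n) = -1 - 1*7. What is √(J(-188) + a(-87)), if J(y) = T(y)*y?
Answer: I*√656999 ≈ 810.55*I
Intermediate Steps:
T(n) = -8 (T(n) = -1 - 7 = -8)
J(y) = -8*y
a(f) = f³
√(J(-188) + a(-87)) = √(-8*(-188) + (-87)³) = √(1504 - 658503) = √(-656999) = I*√656999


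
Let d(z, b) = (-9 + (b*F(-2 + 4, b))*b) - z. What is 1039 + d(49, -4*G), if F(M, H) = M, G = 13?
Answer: 6389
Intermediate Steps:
d(z, b) = -9 - z + 2*b² (d(z, b) = (-9 + (b*(-2 + 4))*b) - z = (-9 + (b*2)*b) - z = (-9 + (2*b)*b) - z = (-9 + 2*b²) - z = -9 - z + 2*b²)
1039 + d(49, -4*G) = 1039 + (-9 - 1*49 + 2*(-4*13)²) = 1039 + (-9 - 49 + 2*(-52)²) = 1039 + (-9 - 49 + 2*2704) = 1039 + (-9 - 49 + 5408) = 1039 + 5350 = 6389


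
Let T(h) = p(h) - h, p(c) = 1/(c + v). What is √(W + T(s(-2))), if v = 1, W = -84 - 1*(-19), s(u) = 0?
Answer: 8*I ≈ 8.0*I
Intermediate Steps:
W = -65 (W = -84 + 19 = -65)
p(c) = 1/(1 + c) (p(c) = 1/(c + 1) = 1/(1 + c))
T(h) = 1/(1 + h) - h
√(W + T(s(-2))) = √(-65 + (1 - 1*0*(1 + 0))/(1 + 0)) = √(-65 + (1 - 1*0*1)/1) = √(-65 + 1*(1 + 0)) = √(-65 + 1*1) = √(-65 + 1) = √(-64) = 8*I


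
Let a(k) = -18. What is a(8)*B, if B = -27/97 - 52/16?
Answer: 12321/194 ≈ 63.510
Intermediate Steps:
B = -1369/388 (B = -27*1/97 - 52*1/16 = -27/97 - 13/4 = -1369/388 ≈ -3.5284)
a(8)*B = -18*(-1369/388) = 12321/194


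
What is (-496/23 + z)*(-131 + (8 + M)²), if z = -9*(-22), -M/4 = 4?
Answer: -271886/23 ≈ -11821.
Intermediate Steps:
M = -16 (M = -4*4 = -16)
z = 198
(-496/23 + z)*(-131 + (8 + M)²) = (-496/23 + 198)*(-131 + (8 - 16)²) = (-496*1/23 + 198)*(-131 + (-8)²) = (-496/23 + 198)*(-131 + 64) = (4058/23)*(-67) = -271886/23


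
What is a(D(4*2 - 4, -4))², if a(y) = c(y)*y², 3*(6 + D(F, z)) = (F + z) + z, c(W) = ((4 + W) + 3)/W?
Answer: 484/81 ≈ 5.9753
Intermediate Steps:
c(W) = (7 + W)/W
D(F, z) = -6 + F/3 + 2*z/3 (D(F, z) = -6 + ((F + z) + z)/3 = -6 + (F + 2*z)/3 = -6 + (F/3 + 2*z/3) = -6 + F/3 + 2*z/3)
a(y) = y*(7 + y) (a(y) = ((7 + y)/y)*y² = y*(7 + y))
a(D(4*2 - 4, -4))² = ((-6 + (4*2 - 4)/3 + (⅔)*(-4))*(7 + (-6 + (4*2 - 4)/3 + (⅔)*(-4))))² = ((-6 + (8 - 4)/3 - 8/3)*(7 + (-6 + (8 - 4)/3 - 8/3)))² = ((-6 + (⅓)*4 - 8/3)*(7 + (-6 + (⅓)*4 - 8/3)))² = ((-6 + 4/3 - 8/3)*(7 + (-6 + 4/3 - 8/3)))² = (-22*(7 - 22/3)/3)² = (-22/3*(-⅓))² = (22/9)² = 484/81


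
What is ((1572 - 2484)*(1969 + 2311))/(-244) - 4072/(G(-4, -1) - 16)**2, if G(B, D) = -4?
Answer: 48760951/3050 ≈ 15987.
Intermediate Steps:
((1572 - 2484)*(1969 + 2311))/(-244) - 4072/(G(-4, -1) - 16)**2 = ((1572 - 2484)*(1969 + 2311))/(-244) - 4072/(-4 - 16)**2 = -912*4280*(-1/244) - 4072/((-20)**2) = -3903360*(-1/244) - 4072/400 = 975840/61 - 4072*1/400 = 975840/61 - 509/50 = 48760951/3050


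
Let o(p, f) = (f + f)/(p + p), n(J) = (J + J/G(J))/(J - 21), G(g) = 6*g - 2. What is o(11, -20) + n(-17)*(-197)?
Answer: -3873457/43472 ≈ -89.102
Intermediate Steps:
G(g) = -2 + 6*g
n(J) = (J + J/(-2 + 6*J))/(-21 + J) (n(J) = (J + J/(-2 + 6*J))/(J - 21) = (J + J/(-2 + 6*J))/(-21 + J))
o(p, f) = f/p (o(p, f) = (2*f)/((2*p)) = (2*f)*(1/(2*p)) = f/p)
o(11, -20) + n(-17)*(-197) = -20/11 + ((½)*(-17)*(-1 + 6*(-17))/((-1 + 3*(-17))*(-21 - 17)))*(-197) = -20*1/11 + ((½)*(-17)*(-1 - 102)/(-1 - 51*(-38)))*(-197) = -20/11 + ((½)*(-17)*(-1/38)*(-103)/(-52))*(-197) = -20/11 + ((½)*(-17)*(-1/52)*(-1/38)*(-103))*(-197) = -20/11 + (1751/3952)*(-197) = -20/11 - 344947/3952 = -3873457/43472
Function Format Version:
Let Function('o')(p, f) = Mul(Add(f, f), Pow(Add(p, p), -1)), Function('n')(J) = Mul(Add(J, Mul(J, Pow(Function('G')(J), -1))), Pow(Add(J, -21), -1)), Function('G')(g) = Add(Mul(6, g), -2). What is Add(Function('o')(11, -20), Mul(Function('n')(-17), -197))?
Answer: Rational(-3873457, 43472) ≈ -89.102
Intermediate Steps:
Function('G')(g) = Add(-2, Mul(6, g))
Function('n')(J) = Mul(Pow(Add(-21, J), -1), Add(J, Mul(J, Pow(Add(-2, Mul(6, J)), -1)))) (Function('n')(J) = Mul(Add(J, Mul(J, Pow(Add(-2, Mul(6, J)), -1))), Pow(Add(J, -21), -1)) = Mul(Add(J, Mul(J, Pow(Add(-2, Mul(6, J)), -1))), Pow(Add(-21, J), -1)) = Mul(Pow(Add(-21, J), -1), Add(J, Mul(J, Pow(Add(-2, Mul(6, J)), -1)))))
Function('o')(p, f) = Mul(f, Pow(p, -1)) (Function('o')(p, f) = Mul(Mul(2, f), Pow(Mul(2, p), -1)) = Mul(Mul(2, f), Mul(Rational(1, 2), Pow(p, -1))) = Mul(f, Pow(p, -1)))
Add(Function('o')(11, -20), Mul(Function('n')(-17), -197)) = Add(Mul(-20, Pow(11, -1)), Mul(Mul(Rational(1, 2), -17, Pow(Add(-1, Mul(3, -17)), -1), Pow(Add(-21, -17), -1), Add(-1, Mul(6, -17))), -197)) = Add(Mul(-20, Rational(1, 11)), Mul(Mul(Rational(1, 2), -17, Pow(Add(-1, -51), -1), Pow(-38, -1), Add(-1, -102)), -197)) = Add(Rational(-20, 11), Mul(Mul(Rational(1, 2), -17, Pow(-52, -1), Rational(-1, 38), -103), -197)) = Add(Rational(-20, 11), Mul(Mul(Rational(1, 2), -17, Rational(-1, 52), Rational(-1, 38), -103), -197)) = Add(Rational(-20, 11), Mul(Rational(1751, 3952), -197)) = Add(Rational(-20, 11), Rational(-344947, 3952)) = Rational(-3873457, 43472)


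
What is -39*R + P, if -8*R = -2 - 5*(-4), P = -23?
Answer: 259/4 ≈ 64.750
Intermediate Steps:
R = -9/4 (R = -(-2 - 5*(-4))/8 = -(-2 + 20)/8 = -⅛*18 = -9/4 ≈ -2.2500)
-39*R + P = -39*(-9/4) - 23 = 351/4 - 23 = 259/4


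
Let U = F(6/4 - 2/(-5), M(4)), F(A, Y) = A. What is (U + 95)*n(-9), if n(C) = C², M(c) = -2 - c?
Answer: 78489/10 ≈ 7848.9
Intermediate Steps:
U = 19/10 (U = 6/4 - 2/(-5) = 6*(¼) - 2*(-⅕) = 3/2 + ⅖ = 19/10 ≈ 1.9000)
(U + 95)*n(-9) = (19/10 + 95)*(-9)² = (969/10)*81 = 78489/10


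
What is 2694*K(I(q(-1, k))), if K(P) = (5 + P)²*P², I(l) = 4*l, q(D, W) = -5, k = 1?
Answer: 242460000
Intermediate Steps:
K(P) = P²*(5 + P)²
2694*K(I(q(-1, k))) = 2694*((4*(-5))²*(5 + 4*(-5))²) = 2694*((-20)²*(5 - 20)²) = 2694*(400*(-15)²) = 2694*(400*225) = 2694*90000 = 242460000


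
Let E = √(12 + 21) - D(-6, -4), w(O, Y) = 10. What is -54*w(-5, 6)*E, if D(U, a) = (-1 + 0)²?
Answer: 540 - 540*√33 ≈ -2562.1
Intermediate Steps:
D(U, a) = 1 (D(U, a) = (-1)² = 1)
E = -1 + √33 (E = √(12 + 21) - 1*1 = √33 - 1 = -1 + √33 ≈ 4.7446)
-54*w(-5, 6)*E = -540*(-1 + √33) = -54*(-10 + 10*√33) = 540 - 540*√33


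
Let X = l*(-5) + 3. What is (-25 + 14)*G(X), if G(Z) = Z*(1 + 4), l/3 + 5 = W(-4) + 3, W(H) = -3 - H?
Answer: -990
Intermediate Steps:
l = -3 (l = -15 + 3*((-3 - 1*(-4)) + 3) = -15 + 3*((-3 + 4) + 3) = -15 + 3*(1 + 3) = -15 + 3*4 = -15 + 12 = -3)
X = 18 (X = -3*(-5) + 3 = 15 + 3 = 18)
G(Z) = 5*Z (G(Z) = Z*5 = 5*Z)
(-25 + 14)*G(X) = (-25 + 14)*(5*18) = -11*90 = -990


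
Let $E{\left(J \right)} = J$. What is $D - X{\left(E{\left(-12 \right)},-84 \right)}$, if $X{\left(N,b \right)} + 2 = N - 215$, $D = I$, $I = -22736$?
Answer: $-22507$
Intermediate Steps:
$D = -22736$
$X{\left(N,b \right)} = -217 + N$ ($X{\left(N,b \right)} = -2 + \left(N - 215\right) = -2 + \left(-215 + N\right) = -217 + N$)
$D - X{\left(E{\left(-12 \right)},-84 \right)} = -22736 - \left(-217 - 12\right) = -22736 - -229 = -22736 + 229 = -22507$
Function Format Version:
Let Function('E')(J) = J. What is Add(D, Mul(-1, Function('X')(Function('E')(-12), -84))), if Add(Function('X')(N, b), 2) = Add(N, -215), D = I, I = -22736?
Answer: -22507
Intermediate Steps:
D = -22736
Function('X')(N, b) = Add(-217, N) (Function('X')(N, b) = Add(-2, Add(N, -215)) = Add(-2, Add(-215, N)) = Add(-217, N))
Add(D, Mul(-1, Function('X')(Function('E')(-12), -84))) = Add(-22736, Mul(-1, Add(-217, -12))) = Add(-22736, Mul(-1, -229)) = Add(-22736, 229) = -22507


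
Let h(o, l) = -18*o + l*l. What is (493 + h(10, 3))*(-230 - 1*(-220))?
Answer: -3220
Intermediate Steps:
h(o, l) = l**2 - 18*o (h(o, l) = -18*o + l**2 = l**2 - 18*o)
(493 + h(10, 3))*(-230 - 1*(-220)) = (493 + (3**2 - 18*10))*(-230 - 1*(-220)) = (493 + (9 - 180))*(-230 + 220) = (493 - 171)*(-10) = 322*(-10) = -3220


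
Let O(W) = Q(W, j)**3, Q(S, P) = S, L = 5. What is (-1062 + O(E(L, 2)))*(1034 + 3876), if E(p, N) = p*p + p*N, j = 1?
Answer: 205301830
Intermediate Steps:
E(p, N) = p**2 + N*p
O(W) = W**3
(-1062 + O(E(L, 2)))*(1034 + 3876) = (-1062 + (5*(2 + 5))**3)*(1034 + 3876) = (-1062 + (5*7)**3)*4910 = (-1062 + 35**3)*4910 = (-1062 + 42875)*4910 = 41813*4910 = 205301830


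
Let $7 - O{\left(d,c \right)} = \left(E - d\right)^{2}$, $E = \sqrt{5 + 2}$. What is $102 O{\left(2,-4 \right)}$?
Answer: $-408 + 408 \sqrt{7} \approx 671.47$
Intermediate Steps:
$E = \sqrt{7} \approx 2.6458$
$O{\left(d,c \right)} = 7 - \left(\sqrt{7} - d\right)^{2}$
$102 O{\left(2,-4 \right)} = 102 \left(7 - \left(2 - \sqrt{7}\right)^{2}\right) = 714 - 102 \left(2 - \sqrt{7}\right)^{2}$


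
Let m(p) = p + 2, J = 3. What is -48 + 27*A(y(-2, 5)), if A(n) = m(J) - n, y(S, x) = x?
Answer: -48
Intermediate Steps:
m(p) = 2 + p
A(n) = 5 - n (A(n) = (2 + 3) - n = 5 - n)
-48 + 27*A(y(-2, 5)) = -48 + 27*(5 - 1*5) = -48 + 27*(5 - 5) = -48 + 27*0 = -48 + 0 = -48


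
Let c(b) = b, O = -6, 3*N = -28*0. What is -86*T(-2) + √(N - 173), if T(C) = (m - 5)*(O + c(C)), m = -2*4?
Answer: -8944 + I*√173 ≈ -8944.0 + 13.153*I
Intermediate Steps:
N = 0 (N = (-28*0)/3 = (⅓)*0 = 0)
m = -8
T(C) = 78 - 13*C (T(C) = (-8 - 5)*(-6 + C) = -13*(-6 + C) = 78 - 13*C)
-86*T(-2) + √(N - 173) = -86*(78 - 13*(-2)) + √(0 - 173) = -86*(78 + 26) + √(-173) = -86*104 + I*√173 = -8944 + I*√173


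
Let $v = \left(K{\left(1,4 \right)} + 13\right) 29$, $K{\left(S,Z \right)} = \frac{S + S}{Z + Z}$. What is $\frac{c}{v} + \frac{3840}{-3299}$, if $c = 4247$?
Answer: $\frac{50141332}{5070563} \approx 9.8887$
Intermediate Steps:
$K{\left(S,Z \right)} = \frac{S}{Z}$ ($K{\left(S,Z \right)} = \frac{2 S}{2 Z} = 2 S \frac{1}{2 Z} = \frac{S}{Z}$)
$v = \frac{1537}{4}$ ($v = \left(1 \cdot \frac{1}{4} + 13\right) 29 = \left(\frac{1}{4} + 13\right) 29 = \frac{53}{4} \cdot 29 = \frac{1537}{4} \approx 384.25$)
$\frac{c}{v} + \frac{3840}{-3299} = \frac{4247}{\frac{1537}{4}} + \frac{3840}{-3299} = 4247 \cdot \frac{4}{1537} + 3840 \left(- \frac{1}{3299}\right) = \frac{16988}{1537} - \frac{3840}{3299} = \frac{50141332}{5070563}$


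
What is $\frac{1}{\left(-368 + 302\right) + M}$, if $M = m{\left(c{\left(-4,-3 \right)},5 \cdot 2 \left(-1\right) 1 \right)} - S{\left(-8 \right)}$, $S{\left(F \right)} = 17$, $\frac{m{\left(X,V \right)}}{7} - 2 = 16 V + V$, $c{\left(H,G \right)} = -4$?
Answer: $- \frac{1}{1259} \approx -0.00079428$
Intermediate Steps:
$m{\left(X,V \right)} = 14 + 119 V$ ($m{\left(X,V \right)} = 14 + 7 \left(16 V + V\right) = 14 + 7 \cdot 17 V = 14 + 119 V$)
$M = -1193$ ($M = \left(14 + 119 \cdot 5 \cdot 2 \left(-1\right) 1\right) - 17 = \left(14 + 119 \cdot 5 \left(-2\right) 1\right) - 17 = \left(14 + 119 \left(\left(-10\right) 1\right)\right) - 17 = \left(14 + 119 \left(-10\right)\right) - 17 = \left(14 - 1190\right) - 17 = -1176 - 17 = -1193$)
$\frac{1}{\left(-368 + 302\right) + M} = \frac{1}{\left(-368 + 302\right) - 1193} = \frac{1}{-66 - 1193} = \frac{1}{-1259} = - \frac{1}{1259}$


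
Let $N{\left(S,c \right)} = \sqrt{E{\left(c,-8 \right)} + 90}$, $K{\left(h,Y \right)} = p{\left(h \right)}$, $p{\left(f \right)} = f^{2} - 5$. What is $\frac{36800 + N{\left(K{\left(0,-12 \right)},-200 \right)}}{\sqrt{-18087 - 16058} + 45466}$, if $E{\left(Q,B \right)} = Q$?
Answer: $\frac{36800 + i \sqrt{110}}{45466 + i \sqrt{34145}} \approx 0.80938 - 0.0030588 i$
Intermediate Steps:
$p{\left(f \right)} = -5 + f^{2}$
$K{\left(h,Y \right)} = -5 + h^{2}$
$N{\left(S,c \right)} = \sqrt{90 + c}$ ($N{\left(S,c \right)} = \sqrt{c + 90} = \sqrt{90 + c}$)
$\frac{36800 + N{\left(K{\left(0,-12 \right)},-200 \right)}}{\sqrt{-18087 - 16058} + 45466} = \frac{36800 + \sqrt{90 - 200}}{\sqrt{-18087 - 16058} + 45466} = \frac{36800 + \sqrt{-110}}{\sqrt{-34145} + 45466} = \frac{36800 + i \sqrt{110}}{i \sqrt{34145} + 45466} = \frac{36800 + i \sqrt{110}}{45466 + i \sqrt{34145}}$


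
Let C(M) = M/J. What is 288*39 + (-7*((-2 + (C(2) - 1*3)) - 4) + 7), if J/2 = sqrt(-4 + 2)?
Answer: 11302 + 7*I*sqrt(2)/2 ≈ 11302.0 + 4.9497*I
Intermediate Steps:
J = 2*I*sqrt(2) (J = 2*sqrt(-4 + 2) = 2*sqrt(-2) = 2*(I*sqrt(2)) = 2*I*sqrt(2) ≈ 2.8284*I)
C(M) = -I*M*sqrt(2)/4 (C(M) = M/((2*I*sqrt(2))) = M*(-I*sqrt(2)/4) = -I*M*sqrt(2)/4)
288*39 + (-7*((-2 + (C(2) - 1*3)) - 4) + 7) = 288*39 + (-7*((-2 + (-1/4*I*2*sqrt(2) - 1*3)) - 4) + 7) = 11232 + (-7*((-2 + (-I*sqrt(2)/2 - 3)) - 4) + 7) = 11232 + (-7*((-2 + (-3 - I*sqrt(2)/2)) - 4) + 7) = 11232 + (-7*((-5 - I*sqrt(2)/2) - 4) + 7) = 11232 + (-7*(-9 - I*sqrt(2)/2) + 7) = 11232 + ((63 + 7*I*sqrt(2)/2) + 7) = 11232 + (70 + 7*I*sqrt(2)/2) = 11302 + 7*I*sqrt(2)/2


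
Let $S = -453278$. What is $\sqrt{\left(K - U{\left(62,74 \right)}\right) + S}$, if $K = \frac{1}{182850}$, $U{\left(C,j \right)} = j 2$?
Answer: $\frac{i \sqrt{606396017140086}}{36570} \approx 673.37 i$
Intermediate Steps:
$U{\left(C,j \right)} = 2 j$
$K = \frac{1}{182850} \approx 5.469 \cdot 10^{-6}$
$\sqrt{\left(K - U{\left(62,74 \right)}\right) + S} = \sqrt{\left(\frac{1}{182850} - 2 \cdot 74\right) - 453278} = \sqrt{\left(\frac{1}{182850} - 148\right) - 453278} = \sqrt{- \frac{27061799}{182850} - 453278} = \sqrt{- \frac{82908944099}{182850}} = \frac{i \sqrt{606396017140086}}{36570}$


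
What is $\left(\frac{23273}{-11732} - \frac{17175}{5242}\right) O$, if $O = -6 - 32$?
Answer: $\frac{3073194577}{15374786} \approx 199.89$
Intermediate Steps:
$O = -38$ ($O = -6 - 32 = -38$)
$\left(\frac{23273}{-11732} - \frac{17175}{5242}\right) O = \left(\frac{23273}{-11732} - \frac{17175}{5242}\right) \left(-38\right) = \left(23273 \left(- \frac{1}{11732}\right) - \frac{17175}{5242}\right) \left(-38\right) = \left(- \frac{23273}{11732} - \frac{17175}{5242}\right) \left(-38\right) = \left(- \frac{161747083}{30749572}\right) \left(-38\right) = \frac{3073194577}{15374786}$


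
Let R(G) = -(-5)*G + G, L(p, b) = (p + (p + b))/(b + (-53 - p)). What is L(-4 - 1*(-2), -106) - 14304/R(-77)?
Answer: 382758/12089 ≈ 31.662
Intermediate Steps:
L(p, b) = (b + 2*p)/(-53 + b - p) (L(p, b) = (p + (b + p))/(-53 + b - p) = (b + 2*p)/(-53 + b - p))
R(G) = 6*G (R(G) = 5*G + G = 6*G)
L(-4 - 1*(-2), -106) - 14304/R(-77) = (-1*(-106) - 2*(-4 - 1*(-2)))/(53 + (-4 - 1*(-2)) - 1*(-106)) - 14304/(6*(-77)) = (106 - 2*(-4 + 2))/(53 + (-4 + 2) + 106) - 14304/(-462) = (106 - 2*(-2))/(53 - 2 + 106) - 14304*(-1/462) = (106 + 4)/157 + 2384/77 = (1/157)*110 + 2384/77 = 110/157 + 2384/77 = 382758/12089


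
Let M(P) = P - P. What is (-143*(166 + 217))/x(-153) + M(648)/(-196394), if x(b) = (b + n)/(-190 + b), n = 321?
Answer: 2683681/24 ≈ 1.1182e+5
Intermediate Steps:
M(P) = 0
x(b) = (321 + b)/(-190 + b) (x(b) = (b + 321)/(-190 + b) = (321 + b)/(-190 + b))
(-143*(166 + 217))/x(-153) + M(648)/(-196394) = (-143*(166 + 217))/(((321 - 153)/(-190 - 153))) + 0/(-196394) = (-143*383)/((168/(-343))) + 0*(-1/196394) = -54769/((-1/343*168)) + 0 = -54769/(-24/49) + 0 = -54769*(-49/24) + 0 = 2683681/24 + 0 = 2683681/24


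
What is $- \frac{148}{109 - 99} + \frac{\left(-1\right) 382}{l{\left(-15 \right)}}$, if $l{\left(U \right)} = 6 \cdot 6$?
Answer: $- \frac{2287}{90} \approx -25.411$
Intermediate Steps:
$l{\left(U \right)} = 36$
$- \frac{148}{109 - 99} + \frac{\left(-1\right) 382}{l{\left(-15 \right)}} = - \frac{148}{109 - 99} + \frac{\left(-1\right) 382}{36} = - \frac{148}{109 - 99} - \frac{191}{18} = - \frac{148}{10} - \frac{191}{18} = \left(-148\right) \frac{1}{10} - \frac{191}{18} = - \frac{74}{5} - \frac{191}{18} = - \frac{2287}{90}$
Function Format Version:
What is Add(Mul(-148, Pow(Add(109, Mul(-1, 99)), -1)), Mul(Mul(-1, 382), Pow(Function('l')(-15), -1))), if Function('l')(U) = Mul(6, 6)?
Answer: Rational(-2287, 90) ≈ -25.411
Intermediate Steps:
Function('l')(U) = 36
Add(Mul(-148, Pow(Add(109, Mul(-1, 99)), -1)), Mul(Mul(-1, 382), Pow(Function('l')(-15), -1))) = Add(Mul(-148, Pow(Add(109, Mul(-1, 99)), -1)), Mul(Mul(-1, 382), Pow(36, -1))) = Add(Mul(-148, Pow(Add(109, -99), -1)), Mul(-382, Rational(1, 36))) = Add(Mul(-148, Pow(10, -1)), Rational(-191, 18)) = Add(Mul(-148, Rational(1, 10)), Rational(-191, 18)) = Add(Rational(-74, 5), Rational(-191, 18)) = Rational(-2287, 90)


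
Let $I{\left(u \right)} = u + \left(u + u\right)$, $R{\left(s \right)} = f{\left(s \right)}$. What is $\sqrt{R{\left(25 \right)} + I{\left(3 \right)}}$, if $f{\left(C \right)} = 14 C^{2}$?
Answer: $\sqrt{8759} \approx 93.589$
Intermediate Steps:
$R{\left(s \right)} = 14 s^{2}$
$I{\left(u \right)} = 3 u$ ($I{\left(u \right)} = u + 2 u = 3 u$)
$\sqrt{R{\left(25 \right)} + I{\left(3 \right)}} = \sqrt{14 \cdot 25^{2} + 3 \cdot 3} = \sqrt{14 \cdot 625 + 9} = \sqrt{8750 + 9} = \sqrt{8759}$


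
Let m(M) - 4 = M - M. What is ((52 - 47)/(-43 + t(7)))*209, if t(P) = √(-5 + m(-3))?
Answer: -8987/370 - 209*I/370 ≈ -24.289 - 0.56487*I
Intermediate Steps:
m(M) = 4 (m(M) = 4 + (M - M) = 4 + 0 = 4)
t(P) = I (t(P) = √(-5 + 4) = √(-1) = I)
((52 - 47)/(-43 + t(7)))*209 = ((52 - 47)/(-43 + I))*209 = (5*((-43 - I)/1850))*209 = ((-43 - I)/370)*209 = 209*(-43 - I)/370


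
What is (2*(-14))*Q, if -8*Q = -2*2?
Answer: -14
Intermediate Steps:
Q = 1/2 (Q = -(-1)*2/4 = -1/8*(-4) = 1/2 ≈ 0.50000)
(2*(-14))*Q = (2*(-14))*(1/2) = -28*1/2 = -14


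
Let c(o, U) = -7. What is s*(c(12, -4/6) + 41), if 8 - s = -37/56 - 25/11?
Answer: 114495/308 ≈ 371.74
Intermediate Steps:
s = 6735/616 (s = 8 - (-37/56 - 25/11) = 8 - 1*(-1807/616) = 8 + 1807/616 = 6735/616 ≈ 10.933)
s*(c(12, -4/6) + 41) = 6735*(-7 + 41)/616 = (6735/616)*34 = 114495/308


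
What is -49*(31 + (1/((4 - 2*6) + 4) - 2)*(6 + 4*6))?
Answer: 3577/2 ≈ 1788.5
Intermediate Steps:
-49*(31 + (1/((4 - 2*6) + 4) - 2)*(6 + 4*6)) = -49*(31 + (1/((4 - 12) + 4) - 2)*(6 + 24)) = -49*(31 + (1/(-8 + 4) - 2)*30) = -49*(31 + (1/(-4) - 2)*30) = -49*(31 + (-1/4 - 2)*30) = -49*(31 - 9/4*30) = -49*(31 - 135/2) = -49*(-73/2) = 3577/2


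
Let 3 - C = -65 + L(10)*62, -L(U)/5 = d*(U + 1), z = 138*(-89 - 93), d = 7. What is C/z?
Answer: -11969/12558 ≈ -0.95310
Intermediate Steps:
z = -25116 (z = 138*(-182) = -25116)
L(U) = -35 - 35*U (L(U) = -35*(U + 1) = -35*(1 + U) = -5*(7 + 7*U) = -35 - 35*U)
C = 23938 (C = 3 - (-65 + (-35 - 35*10)*62) = 3 - (-65 + (-35 - 350)*62) = 3 - (-65 - 385*62) = 3 - (-65 - 23870) = 3 - 1*(-23935) = 3 + 23935 = 23938)
C/z = 23938/(-25116) = 23938*(-1/25116) = -11969/12558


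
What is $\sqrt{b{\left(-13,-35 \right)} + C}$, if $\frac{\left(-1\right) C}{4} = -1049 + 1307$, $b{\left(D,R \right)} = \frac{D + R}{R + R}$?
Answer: $\frac{16 i \sqrt{4935}}{35} \approx 32.114 i$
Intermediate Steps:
$b{\left(D,R \right)} = \frac{D + R}{2 R}$
$C = -1032$ ($C = - 4 \left(-1049 + 1307\right) = \left(-4\right) 258 = -1032$)
$\sqrt{b{\left(-13,-35 \right)} + C} = \sqrt{\frac{-13 - 35}{2 \left(-35\right)} - 1032} = \sqrt{\frac{1}{2} \left(- \frac{1}{35}\right) \left(-48\right) - 1032} = \sqrt{\frac{24}{35} - 1032} = \sqrt{- \frac{36096}{35}} = \frac{16 i \sqrt{4935}}{35}$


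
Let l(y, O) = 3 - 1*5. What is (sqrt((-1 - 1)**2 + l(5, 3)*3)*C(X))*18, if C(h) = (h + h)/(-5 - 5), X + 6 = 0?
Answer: 108*I*sqrt(2)/5 ≈ 30.547*I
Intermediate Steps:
l(y, O) = -2 (l(y, O) = 3 - 5 = -2)
X = -6 (X = -6 + 0 = -6)
C(h) = -h/5 (C(h) = (2*h)/(-10) = (2*h)*(-1/10) = -h/5)
(sqrt((-1 - 1)**2 + l(5, 3)*3)*C(X))*18 = (sqrt((-1 - 1)**2 - 2*3)*(-1/5*(-6)))*18 = (sqrt((-2)**2 - 6)*(6/5))*18 = (sqrt(4 - 6)*(6/5))*18 = (sqrt(-2)*(6/5))*18 = ((I*sqrt(2))*(6/5))*18 = (6*I*sqrt(2)/5)*18 = 108*I*sqrt(2)/5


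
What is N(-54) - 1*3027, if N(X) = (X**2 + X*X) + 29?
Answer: 2834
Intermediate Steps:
N(X) = 29 + 2*X**2 (N(X) = (X**2 + X**2) + 29 = 2*X**2 + 29 = 29 + 2*X**2)
N(-54) - 1*3027 = (29 + 2*(-54)**2) - 1*3027 = (29 + 2*2916) - 3027 = (29 + 5832) - 3027 = 5861 - 3027 = 2834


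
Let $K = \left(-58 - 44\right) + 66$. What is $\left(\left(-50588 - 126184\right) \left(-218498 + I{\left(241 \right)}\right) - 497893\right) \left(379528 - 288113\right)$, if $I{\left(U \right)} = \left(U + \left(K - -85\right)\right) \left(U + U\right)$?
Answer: $1272006852440245$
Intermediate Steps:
$K = -36$ ($K = -102 + 66 = -36$)
$I{\left(U \right)} = 2 U \left(49 + U\right)$ ($I{\left(U \right)} = \left(U - -49\right) \left(U + U\right) = \left(U + \left(-36 + 85\right)\right) 2 U = \left(U + 49\right) 2 U = \left(49 + U\right) 2 U = 2 U \left(49 + U\right)$)
$\left(\left(-50588 - 126184\right) \left(-218498 + I{\left(241 \right)}\right) - 497893\right) \left(379528 - 288113\right) = \left(\left(-50588 - 126184\right) \left(-218498 + 2 \cdot 241 \left(49 + 241\right)\right) - 497893\right) \left(379528 - 288113\right) = \left(- 176772 \left(-218498 + 2 \cdot 241 \cdot 290\right) - 497893\right) 91415 = \left(- 176772 \left(-218498 + 139780\right) - 497893\right) 91415 = \left(\left(-176772\right) \left(-78718\right) - 497893\right) 91415 = \left(13915138296 - 497893\right) 91415 = 13914640403 \cdot 91415 = 1272006852440245$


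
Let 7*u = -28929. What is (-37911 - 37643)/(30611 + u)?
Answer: -264439/92674 ≈ -2.8534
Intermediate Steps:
u = -28929/7 (u = (1/7)*(-28929) = -28929/7 ≈ -4132.7)
(-37911 - 37643)/(30611 + u) = (-37911 - 37643)/(30611 - 28929/7) = -75554/185348/7 = -75554*7/185348 = -264439/92674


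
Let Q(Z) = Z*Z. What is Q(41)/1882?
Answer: 1681/1882 ≈ 0.89320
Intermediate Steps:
Q(Z) = Z²
Q(41)/1882 = 41²/1882 = 1681*(1/1882) = 1681/1882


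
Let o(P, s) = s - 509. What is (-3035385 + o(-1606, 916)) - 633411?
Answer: -3668389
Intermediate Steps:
o(P, s) = -509 + s
(-3035385 + o(-1606, 916)) - 633411 = (-3035385 + (-509 + 916)) - 633411 = (-3035385 + 407) - 633411 = -3034978 - 633411 = -3668389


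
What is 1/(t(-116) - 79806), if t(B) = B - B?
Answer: -1/79806 ≈ -1.2530e-5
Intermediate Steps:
t(B) = 0
1/(t(-116) - 79806) = 1/(0 - 79806) = 1/(-79806) = -1/79806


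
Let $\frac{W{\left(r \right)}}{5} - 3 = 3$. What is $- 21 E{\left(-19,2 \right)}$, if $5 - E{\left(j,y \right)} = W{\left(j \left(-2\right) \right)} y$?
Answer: $1155$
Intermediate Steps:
$W{\left(r \right)} = 30$ ($W{\left(r \right)} = 15 + 5 \cdot 3 = 15 + 15 = 30$)
$E{\left(j,y \right)} = 5 - 30 y$
$- 21 E{\left(-19,2 \right)} = - 21 \left(5 - 60\right) = \left(-21\right) \left(-55\right) = 1155$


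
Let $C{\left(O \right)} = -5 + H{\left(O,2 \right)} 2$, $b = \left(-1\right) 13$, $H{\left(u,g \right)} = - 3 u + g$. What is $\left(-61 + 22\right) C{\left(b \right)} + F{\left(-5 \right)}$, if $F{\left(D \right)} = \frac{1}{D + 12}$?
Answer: $- \frac{21020}{7} \approx -3002.9$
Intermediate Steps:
$H{\left(u,g \right)} = g - 3 u$
$b = -13$
$C{\left(O \right)} = -1 - 6 O$ ($C{\left(O \right)} = -5 + \left(2 - 3 O\right) 2 = -5 - \left(-4 + 6 O\right) = -1 - 6 O$)
$F{\left(D \right)} = \frac{1}{12 + D}$
$\left(-61 + 22\right) C{\left(b \right)} + F{\left(-5 \right)} = \left(-61 + 22\right) \left(-1 - -78\right) + \frac{1}{12 - 5} = - 39 \left(-1 + 78\right) + \frac{1}{7} = \left(-39\right) 77 + \frac{1}{7} = -3003 + \frac{1}{7} = - \frac{21020}{7}$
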